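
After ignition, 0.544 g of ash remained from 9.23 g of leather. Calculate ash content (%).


5.89%


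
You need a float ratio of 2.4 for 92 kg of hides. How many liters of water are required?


220.8 L


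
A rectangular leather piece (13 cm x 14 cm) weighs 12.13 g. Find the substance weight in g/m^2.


666.5 g/m^2

Area = 13 x 14 = 182 cm^2
SW = 12.13 / 182 x 10000 = 666.5 g/m^2


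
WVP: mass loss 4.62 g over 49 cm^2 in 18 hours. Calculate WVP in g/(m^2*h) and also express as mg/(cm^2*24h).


WVP = 4.62 / (49 x 18) x 10000 = 52.38 g/(m^2*h)
Mass loss in mg = 4.62 x 1000 = 4620 mg
Per cm^2 per 24h in mg: 4620 x 24 / (49 x 18) = 110880 / 882 = 125.71 mg/(cm^2*24h)


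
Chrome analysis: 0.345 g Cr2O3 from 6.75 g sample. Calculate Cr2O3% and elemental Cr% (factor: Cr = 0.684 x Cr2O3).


Cr2O3% = 0.345 / 6.75 x 100 = 5.11%
Cr% = 5.11 x 0.684 = 3.50%


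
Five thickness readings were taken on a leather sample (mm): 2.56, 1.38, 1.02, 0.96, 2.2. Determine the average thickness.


1.62 mm

Sum = 2.56 + 1.38 + 1.02 + 0.96 + 2.2 = 8.12
Average = 8.12 / 5 = 1.62 mm


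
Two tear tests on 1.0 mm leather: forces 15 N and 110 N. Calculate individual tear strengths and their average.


Tear 1 = 15 / 1.0 = 15.0 N/mm
Tear 2 = 110 / 1.0 = 110.0 N/mm
Average = (15.0 + 110.0) / 2 = 62.5 N/mm


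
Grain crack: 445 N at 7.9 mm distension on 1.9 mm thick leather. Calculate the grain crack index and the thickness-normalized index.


Crack index = 56.3 N/mm
Normalized index = 29.6 N/mm per mm


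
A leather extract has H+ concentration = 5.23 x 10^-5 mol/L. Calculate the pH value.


pH = -log10[H+]
pH = -log10(5.23 x 10^-5) = 4.28


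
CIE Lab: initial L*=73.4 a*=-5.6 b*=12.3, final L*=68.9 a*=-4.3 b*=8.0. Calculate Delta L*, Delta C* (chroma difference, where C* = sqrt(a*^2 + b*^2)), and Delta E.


Delta L* = -4.5
Delta C* = -4.43
Delta E = 6.36

Delta L* = 68.9 - 73.4 = -4.5
C1* = sqrt((-5.6)^2 + (12.3)^2) = 13.515
C2* = sqrt((-4.3)^2 + (8.0)^2) = 9.082
Delta C* = 9.082 - 13.515 = -4.43
Delta E = sqrt((-4.5)^2 + (1.3)^2 + (-4.3)^2) = 6.36


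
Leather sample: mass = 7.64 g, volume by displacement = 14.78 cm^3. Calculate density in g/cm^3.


Density = mass / volume
Density = 7.64 / 14.78 = 0.517 g/cm^3


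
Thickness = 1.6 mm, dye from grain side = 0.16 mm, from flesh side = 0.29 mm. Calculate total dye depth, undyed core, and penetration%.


Total dyed = 0.45 mm
Undyed core = 1.15 mm
Penetration = 28.1%

Total dyed = 0.16 + 0.29 = 0.45 mm
Undyed core = 1.6 - 0.45 = 1.15 mm
Penetration = 0.45 / 1.6 x 100 = 28.1%


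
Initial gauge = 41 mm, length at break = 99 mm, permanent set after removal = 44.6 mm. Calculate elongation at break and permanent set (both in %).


Elongation at break = (99 - 41) / 41 x 100 = 141.5%
Permanent set = (44.6 - 41) / 41 x 100 = 8.8%


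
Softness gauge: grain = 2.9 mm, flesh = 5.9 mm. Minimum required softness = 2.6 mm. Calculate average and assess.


Average softness = 4.40 mm
Meets requirement: Yes

Average = (2.9 + 5.9) / 2 = 4.40 mm
Minimum = 2.6 mm
Meets requirement: Yes


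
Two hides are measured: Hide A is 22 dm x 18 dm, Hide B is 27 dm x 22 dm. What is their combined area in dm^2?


990 dm^2

Hide A area = 22 x 18 = 396 dm^2
Hide B area = 27 x 22 = 594 dm^2
Total = 396 + 594 = 990 dm^2


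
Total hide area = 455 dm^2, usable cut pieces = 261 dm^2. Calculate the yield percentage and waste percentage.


Yield = 57.4%
Waste = 42.6%

Yield = 261 / 455 x 100 = 57.4%
Waste = 455 - 261 = 194 dm^2
Waste% = 100 - 57.4 = 42.6%


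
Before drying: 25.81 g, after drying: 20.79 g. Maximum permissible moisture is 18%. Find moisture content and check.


MC = (25.81 - 20.79) / 25.81 x 100 = 19.4%
Maximum: 18%
Acceptable: No


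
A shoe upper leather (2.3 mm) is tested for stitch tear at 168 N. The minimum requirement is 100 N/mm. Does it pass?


STS = 73.0 N/mm
Passes: No


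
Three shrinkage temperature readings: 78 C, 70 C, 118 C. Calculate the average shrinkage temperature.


88.7 C

Average = (78 + 70 + 118) / 3
Average = 266 / 3 = 88.7 C


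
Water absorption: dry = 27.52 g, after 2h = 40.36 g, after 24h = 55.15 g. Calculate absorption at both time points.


WA (2h) = (40.36 - 27.52) / 27.52 x 100 = 46.7%
WA (24h) = (55.15 - 27.52) / 27.52 x 100 = 100.4%


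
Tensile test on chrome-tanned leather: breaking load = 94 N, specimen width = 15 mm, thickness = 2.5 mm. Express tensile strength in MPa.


2.51 MPa

Cross-section = 15 x 2.5 = 37.5 mm^2
TS = 94 / 37.5 = 2.51 MPa
(1 N/mm^2 = 1 MPa)


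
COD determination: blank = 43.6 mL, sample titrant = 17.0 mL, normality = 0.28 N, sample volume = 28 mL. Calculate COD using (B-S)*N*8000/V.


2128.0 mg/L


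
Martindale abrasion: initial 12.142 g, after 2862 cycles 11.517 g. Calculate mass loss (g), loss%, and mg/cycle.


Mass loss = 0.625 g
Loss = 5.15%
Rate = 0.218 mg/cycle


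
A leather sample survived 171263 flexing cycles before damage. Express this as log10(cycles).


5.23

log10(171263) = 5.23


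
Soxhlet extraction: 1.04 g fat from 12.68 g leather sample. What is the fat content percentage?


8.2%

Fat content = 1.04 / 12.68 x 100
Fat = 8.2%


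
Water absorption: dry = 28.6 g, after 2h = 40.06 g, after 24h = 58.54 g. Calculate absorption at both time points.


WA (2h) = (40.06 - 28.6) / 28.6 x 100 = 40.1%
WA (24h) = (58.54 - 28.6) / 28.6 x 100 = 104.7%


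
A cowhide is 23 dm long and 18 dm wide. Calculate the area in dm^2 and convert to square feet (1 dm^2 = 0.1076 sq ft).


Area = 23 x 18 = 414 dm^2
Conversion: 414 x 0.1076 = 44.55 sq ft


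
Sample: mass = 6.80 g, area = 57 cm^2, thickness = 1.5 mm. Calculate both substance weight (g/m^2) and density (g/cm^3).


Substance weight = 1193.0 g/m^2
Density = 0.795 g/cm^3

SW = 6.80 / 57 x 10000 = 1193.0 g/m^2
Volume = 57 x 1.5 / 10 = 8.55 cm^3
Density = 6.80 / 8.55 = 0.795 g/cm^3


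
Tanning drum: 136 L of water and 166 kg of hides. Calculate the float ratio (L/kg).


Float ratio = water / hide weight
Ratio = 136 / 166 = 0.8


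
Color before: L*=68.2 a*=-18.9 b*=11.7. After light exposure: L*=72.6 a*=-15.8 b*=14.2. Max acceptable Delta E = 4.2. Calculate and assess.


dL = 4.4, da = 3.1, db = 2.5
dE = sqrt((4.4)^2 + (3.1)^2 + (2.5)^2) = 5.93
Max = 4.2
Passes: No


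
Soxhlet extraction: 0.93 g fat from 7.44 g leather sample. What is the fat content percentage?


Fat content = 0.93 / 7.44 x 100
Fat = 12.5%


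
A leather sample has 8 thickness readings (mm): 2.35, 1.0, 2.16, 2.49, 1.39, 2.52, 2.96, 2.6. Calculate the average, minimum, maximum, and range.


Sum = 17.47
Average = 17.47 / 8 = 2.18 mm
Minimum = 1.0 mm
Maximum = 2.96 mm
Range = 2.96 - 1.0 = 1.96 mm


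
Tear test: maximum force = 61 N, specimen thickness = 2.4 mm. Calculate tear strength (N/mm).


Tear strength = force / thickness
Tear = 61 / 2.4 = 25.4 N/mm


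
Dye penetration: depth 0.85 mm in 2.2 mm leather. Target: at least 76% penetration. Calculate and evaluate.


Penetration = 38.6%
Meets target: No


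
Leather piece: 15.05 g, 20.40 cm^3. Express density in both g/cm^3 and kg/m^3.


Density = 15.05 / 20.40 = 0.738 g/cm^3
Convert: 0.738 x 1000 = 738 kg/m^3


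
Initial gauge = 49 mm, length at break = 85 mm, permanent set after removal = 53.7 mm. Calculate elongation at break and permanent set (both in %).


Elongation at break = 73.5%
Permanent set = 9.6%

Elongation at break = (85 - 49) / 49 x 100 = 73.5%
Permanent set = (53.7 - 49) / 49 x 100 = 9.6%


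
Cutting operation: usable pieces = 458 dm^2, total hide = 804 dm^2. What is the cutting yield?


57.0%

Yield = usable / total x 100
Yield = 458 / 804 x 100 = 57.0%


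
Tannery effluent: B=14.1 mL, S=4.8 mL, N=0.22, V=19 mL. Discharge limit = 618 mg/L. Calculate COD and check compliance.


COD = 861.5 mg/L
Compliant: No

COD = (14.1 - 4.8) x 0.22 x 8000 / 19 = 861.5 mg/L
Limit: 618 mg/L
Compliant: No


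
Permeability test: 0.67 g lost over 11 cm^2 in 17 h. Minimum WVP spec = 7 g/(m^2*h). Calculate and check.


WVP = 0.67 / (11 x 17) x 10000 = 35.83 g/(m^2*h)
Minimum: 7 g/(m^2*h)
Meets spec: Yes


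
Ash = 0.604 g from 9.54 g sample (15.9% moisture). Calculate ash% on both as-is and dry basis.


As-is ash% = 0.604 / 9.54 x 100 = 6.33%
Dry mass = 9.54 x (100 - 15.9) / 100 = 8.02314 g
Dry-basis ash% = 0.604 / 8.02314 x 100 = 7.53%


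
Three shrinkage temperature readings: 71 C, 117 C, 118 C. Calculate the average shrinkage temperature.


Average = (71 + 117 + 118) / 3
Average = 306 / 3 = 102.0 C


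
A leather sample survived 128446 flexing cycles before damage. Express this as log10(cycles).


log10(128446) = 5.11


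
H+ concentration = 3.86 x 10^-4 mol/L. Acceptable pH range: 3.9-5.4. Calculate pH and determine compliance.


pH = 3.41
Compliant: No

pH = -log10(3.86 x 10^-4) = 3.41
Range: 3.9 to 5.4
Compliant: No


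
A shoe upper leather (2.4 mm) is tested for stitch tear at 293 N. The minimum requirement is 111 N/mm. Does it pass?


STS = 122.1 N/mm
Passes: Yes

STS = 293 / 2.4 = 122.1 N/mm
Minimum required: 111 N/mm
Passes: Yes


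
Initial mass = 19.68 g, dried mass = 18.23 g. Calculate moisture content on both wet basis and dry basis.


Moisture lost = 19.68 - 18.23 = 1.45 g
Wet basis MC = 1.45 / 19.68 x 100 = 7.4%
Dry basis MC = 1.45 / 18.23 x 100 = 8.0%


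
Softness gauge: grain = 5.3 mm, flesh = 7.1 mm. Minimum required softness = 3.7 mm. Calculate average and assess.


Average softness = 6.20 mm
Meets requirement: Yes


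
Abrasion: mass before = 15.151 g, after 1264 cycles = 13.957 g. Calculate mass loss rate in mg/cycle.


Mass loss = 15.151 - 13.957 = 1.194 g
Rate = 1.194 / 1264 x 1000 = 0.945 mg/cycle


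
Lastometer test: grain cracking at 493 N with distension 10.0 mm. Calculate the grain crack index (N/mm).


Grain crack index = force / distension
Index = 493 / 10.0 = 49.3 N/mm


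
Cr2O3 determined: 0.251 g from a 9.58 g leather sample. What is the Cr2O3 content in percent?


2.62%

Cr2O3% = 0.251 / 9.58 x 100
Cr2O3% = 2.62%


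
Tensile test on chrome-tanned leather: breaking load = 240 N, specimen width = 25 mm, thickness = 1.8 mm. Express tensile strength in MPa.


5.33 MPa


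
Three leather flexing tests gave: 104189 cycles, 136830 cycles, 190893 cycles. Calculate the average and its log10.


Average = 143971 cycles
log10 = 5.16

Average = (104189 + 136830 + 190893) / 3 = 143971 cycles
log10(143971) = 5.16


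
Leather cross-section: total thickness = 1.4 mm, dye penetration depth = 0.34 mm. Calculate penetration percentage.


Penetration% = 0.34 / 1.4 x 100
Penetration = 24.3%


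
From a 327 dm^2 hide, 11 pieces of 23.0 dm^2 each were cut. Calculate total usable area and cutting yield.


Usable area = 253.0 dm^2
Yield = 77.4%

Total usable = 11 x 23.0 = 253.0 dm^2
Yield = 253.0 / 327 x 100 = 77.4%


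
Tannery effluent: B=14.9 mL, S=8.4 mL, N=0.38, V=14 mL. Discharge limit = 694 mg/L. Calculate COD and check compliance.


COD = 1411.4 mg/L
Compliant: No

COD = (14.9 - 8.4) x 0.38 x 8000 / 14 = 1411.4 mg/L
Limit: 694 mg/L
Compliant: No


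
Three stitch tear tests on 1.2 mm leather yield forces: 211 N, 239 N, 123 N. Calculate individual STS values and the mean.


STS1 = 175.8 N/mm
STS2 = 199.2 N/mm
STS3 = 102.5 N/mm
Mean = 159.2 N/mm


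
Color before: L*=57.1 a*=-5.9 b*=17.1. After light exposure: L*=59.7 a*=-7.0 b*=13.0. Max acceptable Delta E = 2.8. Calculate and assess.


dL = 2.6, da = -1.1, db = -4.1
dE = sqrt((2.6)^2 + (-1.1)^2 + (-4.1)^2) = 4.98
Max = 2.8
Passes: No


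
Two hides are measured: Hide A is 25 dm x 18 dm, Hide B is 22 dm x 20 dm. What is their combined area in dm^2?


890 dm^2


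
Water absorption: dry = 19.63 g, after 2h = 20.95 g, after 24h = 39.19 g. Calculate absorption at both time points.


WA (2h) = (20.95 - 19.63) / 19.63 x 100 = 6.7%
WA (24h) = (39.19 - 19.63) / 19.63 x 100 = 99.6%


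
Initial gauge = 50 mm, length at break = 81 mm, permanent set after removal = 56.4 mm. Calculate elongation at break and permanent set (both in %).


Elongation at break = 62.0%
Permanent set = 12.8%

Elongation at break = (81 - 50) / 50 x 100 = 62.0%
Permanent set = (56.4 - 50) / 50 x 100 = 12.8%


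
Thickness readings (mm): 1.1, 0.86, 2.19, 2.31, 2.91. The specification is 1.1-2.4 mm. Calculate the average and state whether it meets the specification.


Sum = 9.37
Average = 9.37 / 5 = 1.87 mm
Specification range: 1.1 to 2.4 mm
Within spec: Yes


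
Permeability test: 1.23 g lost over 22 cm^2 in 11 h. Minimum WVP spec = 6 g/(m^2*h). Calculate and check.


WVP = 50.83 g/(m^2*h)
Meets specification: Yes

WVP = 1.23 / (22 x 11) x 10000 = 50.83 g/(m^2*h)
Minimum: 6 g/(m^2*h)
Meets spec: Yes


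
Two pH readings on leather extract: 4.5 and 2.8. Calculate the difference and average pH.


Difference = |4.5 - 2.8| = 1.7
Average = (4.5 + 2.8) / 2 = 3.65


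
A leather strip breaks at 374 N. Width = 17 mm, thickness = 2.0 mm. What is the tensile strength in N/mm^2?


Cross-sectional area = 17 x 2.0 = 34.0 mm^2
Tensile strength = 374 / 34.0 = 11.00 N/mm^2


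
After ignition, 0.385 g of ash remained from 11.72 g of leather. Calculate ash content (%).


3.28%

Ash% = 0.385 / 11.72 x 100
Ash% = 3.28%


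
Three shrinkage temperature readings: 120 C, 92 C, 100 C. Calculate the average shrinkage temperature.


104.0 C


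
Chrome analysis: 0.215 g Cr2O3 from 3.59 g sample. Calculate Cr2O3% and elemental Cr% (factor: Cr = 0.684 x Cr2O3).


Cr2O3% = 0.215 / 3.59 x 100 = 5.99%
Cr% = 5.99 x 0.684 = 4.10%


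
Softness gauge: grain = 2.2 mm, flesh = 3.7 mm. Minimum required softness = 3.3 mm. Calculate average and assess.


Average softness = 2.95 mm
Meets requirement: No


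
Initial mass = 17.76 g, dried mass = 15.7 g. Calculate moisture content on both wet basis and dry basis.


Wet basis = 11.6%
Dry basis = 13.1%

Moisture lost = 17.76 - 15.7 = 2.06 g
Wet basis MC = 2.06 / 17.76 x 100 = 11.6%
Dry basis MC = 2.06 / 15.7 x 100 = 13.1%


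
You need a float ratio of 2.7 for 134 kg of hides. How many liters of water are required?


Water = hide weight x target ratio
Water = 134 x 2.7 = 361.8 L


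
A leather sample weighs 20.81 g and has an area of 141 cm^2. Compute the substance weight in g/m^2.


1475.9 g/m^2


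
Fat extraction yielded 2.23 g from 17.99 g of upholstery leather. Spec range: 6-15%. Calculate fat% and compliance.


Fat content = 12.4%
Compliant: Yes


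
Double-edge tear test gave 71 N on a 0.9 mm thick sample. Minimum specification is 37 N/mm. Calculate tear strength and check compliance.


Tear strength = 78.9 N/mm
Compliant: Yes

Tear strength = 71 / 0.9 = 78.9 N/mm
Required minimum = 37 N/mm
Compliant: Yes


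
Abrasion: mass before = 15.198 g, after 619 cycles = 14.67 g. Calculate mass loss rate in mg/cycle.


0.853 mg/cycle

Mass loss = 15.198 - 14.67 = 0.528 g
Rate = 0.528 / 619 x 1000 = 0.853 mg/cycle


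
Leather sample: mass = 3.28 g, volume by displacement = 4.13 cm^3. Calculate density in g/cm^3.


Density = mass / volume
Density = 3.28 / 4.13 = 0.794 g/cm^3


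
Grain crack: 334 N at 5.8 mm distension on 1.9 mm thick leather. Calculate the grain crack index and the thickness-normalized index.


Crack index = 334 / 5.8 = 57.6 N/mm
Normalized = 57.6 / 1.9 = 30.3 N/mm per mm


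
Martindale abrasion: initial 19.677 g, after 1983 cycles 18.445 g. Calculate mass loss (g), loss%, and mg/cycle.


Loss = 19.677 - 18.445 = 1.232 g
Loss% = 1.232 / 19.677 x 100 = 6.26%
Rate = 1.232 / 1983 x 1000 = 0.621 mg/cycle


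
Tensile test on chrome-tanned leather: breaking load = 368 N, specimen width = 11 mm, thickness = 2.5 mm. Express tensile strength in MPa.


13.38 MPa


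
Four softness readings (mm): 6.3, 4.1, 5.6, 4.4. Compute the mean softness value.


Sum = 6.3 + 4.1 + 5.6 + 4.4
Mean = 20.4 / 4 = 5.10 mm


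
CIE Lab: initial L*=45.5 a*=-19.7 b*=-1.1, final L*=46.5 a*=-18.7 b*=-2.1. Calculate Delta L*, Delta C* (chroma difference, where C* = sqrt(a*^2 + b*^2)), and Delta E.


Delta L* = 46.5 - 45.5 = 1.0
C1* = sqrt((-19.7)^2 + (-1.1)^2) = 19.731
C2* = sqrt((-18.7)^2 + (-2.1)^2) = 18.818
Delta C* = 18.818 - 19.731 = -0.91
Delta E = sqrt((1.0)^2 + (1.0)^2 + (-1.0)^2) = 1.73


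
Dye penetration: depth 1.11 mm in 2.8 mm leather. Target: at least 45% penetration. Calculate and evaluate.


Penetration = 1.11 / 2.8 x 100 = 39.6%
Target: 45%
Meets target: No


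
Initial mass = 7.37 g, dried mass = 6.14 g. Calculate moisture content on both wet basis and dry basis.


Wet basis = 16.7%
Dry basis = 20.0%

Moisture lost = 7.37 - 6.14 = 1.23 g
Wet basis MC = 1.23 / 7.37 x 100 = 16.7%
Dry basis MC = 1.23 / 6.14 x 100 = 20.0%


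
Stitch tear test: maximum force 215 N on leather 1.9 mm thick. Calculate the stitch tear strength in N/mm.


Stitch tear strength = force / thickness
STS = 215 / 1.9 = 113.2 N/mm


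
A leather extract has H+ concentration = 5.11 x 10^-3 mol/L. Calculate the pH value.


pH = -log10[H+]
pH = -log10(5.11 x 10^-3) = 2.29


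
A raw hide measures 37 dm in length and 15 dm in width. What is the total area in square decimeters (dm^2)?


Area = length x width
Area = 37 x 15 = 555 dm^2


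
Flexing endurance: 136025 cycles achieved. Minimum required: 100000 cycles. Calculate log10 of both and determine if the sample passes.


log10(136025) = 5.13
log10(100000) = 5.00
Passes: Yes


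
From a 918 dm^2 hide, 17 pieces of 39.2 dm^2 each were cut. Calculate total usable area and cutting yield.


Total usable = 17 x 39.2 = 666.4 dm^2
Yield = 666.4 / 918 x 100 = 72.6%


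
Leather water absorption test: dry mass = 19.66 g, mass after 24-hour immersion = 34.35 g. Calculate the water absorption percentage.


74.7%

Water absorbed = 34.35 - 19.66 = 14.69 g
WA% = 14.69 / 19.66 x 100 = 74.7%


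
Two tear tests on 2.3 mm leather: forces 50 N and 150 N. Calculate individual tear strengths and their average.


Tear 1 = 50 / 2.3 = 21.7 N/mm
Tear 2 = 150 / 2.3 = 65.2 N/mm
Average = (21.7 + 65.2) / 2 = 43.5 N/mm


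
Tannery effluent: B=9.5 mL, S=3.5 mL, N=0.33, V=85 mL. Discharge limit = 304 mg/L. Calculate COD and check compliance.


COD = (9.5 - 3.5) x 0.33 x 8000 / 85 = 186.4 mg/L
Limit: 304 mg/L
Compliant: Yes


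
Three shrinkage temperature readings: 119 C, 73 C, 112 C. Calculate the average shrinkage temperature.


Average = (119 + 73 + 112) / 3
Average = 304 / 3 = 101.3 C


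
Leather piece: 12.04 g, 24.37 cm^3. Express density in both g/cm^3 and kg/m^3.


Density = 12.04 / 24.37 = 0.494 g/cm^3
Convert: 0.494 x 1000 = 494 kg/m^3


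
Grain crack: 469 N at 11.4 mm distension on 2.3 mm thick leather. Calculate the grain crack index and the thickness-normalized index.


Crack index = 41.1 N/mm
Normalized index = 17.9 N/mm per mm

Crack index = 469 / 11.4 = 41.1 N/mm
Normalized = 41.1 / 2.3 = 17.9 N/mm per mm


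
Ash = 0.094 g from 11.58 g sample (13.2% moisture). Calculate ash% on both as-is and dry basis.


As-is ash = 0.81%
Dry-basis ash = 0.94%


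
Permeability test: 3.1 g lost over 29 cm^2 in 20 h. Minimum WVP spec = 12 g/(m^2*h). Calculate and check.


WVP = 3.1 / (29 x 20) x 10000 = 53.45 g/(m^2*h)
Minimum: 12 g/(m^2*h)
Meets spec: Yes


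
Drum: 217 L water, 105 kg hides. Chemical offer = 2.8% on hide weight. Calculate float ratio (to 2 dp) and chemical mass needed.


Float ratio = 2.07
Chemical needed = 2.94 kg


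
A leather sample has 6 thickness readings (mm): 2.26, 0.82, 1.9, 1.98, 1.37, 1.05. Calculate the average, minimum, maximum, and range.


Average = 1.56 mm
Min = 0.82 mm
Max = 2.26 mm
Range = 1.44 mm

Sum = 9.38
Average = 9.38 / 6 = 1.56 mm
Minimum = 0.82 mm
Maximum = 2.26 mm
Range = 2.26 - 0.82 = 1.44 mm


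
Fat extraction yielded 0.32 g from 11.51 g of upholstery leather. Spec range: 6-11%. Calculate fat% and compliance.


Fat content = 2.8%
Compliant: No


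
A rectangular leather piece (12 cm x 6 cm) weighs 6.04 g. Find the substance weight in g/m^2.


Area = 12 x 6 = 72 cm^2
SW = 6.04 / 72 x 10000 = 838.9 g/m^2


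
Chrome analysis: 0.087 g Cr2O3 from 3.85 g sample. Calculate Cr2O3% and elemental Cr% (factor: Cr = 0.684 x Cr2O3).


Cr2O3% = 0.087 / 3.85 x 100 = 2.26%
Cr% = 2.26 x 0.684 = 1.55%


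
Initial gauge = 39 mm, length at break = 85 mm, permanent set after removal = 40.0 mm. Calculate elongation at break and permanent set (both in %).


Elongation at break = 117.9%
Permanent set = 2.6%

Elongation at break = (85 - 39) / 39 x 100 = 117.9%
Permanent set = (40.0 - 39) / 39 x 100 = 2.6%


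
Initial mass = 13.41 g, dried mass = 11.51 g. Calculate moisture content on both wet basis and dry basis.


Wet basis = 14.2%
Dry basis = 16.5%

Moisture lost = 13.41 - 11.51 = 1.90 g
Wet basis MC = 1.90 / 13.41 x 100 = 14.2%
Dry basis MC = 1.90 / 11.51 x 100 = 16.5%


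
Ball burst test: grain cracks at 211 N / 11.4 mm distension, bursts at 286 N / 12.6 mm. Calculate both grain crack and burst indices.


Crack index = 211 / 11.4 = 18.5 N/mm
Burst index = 286 / 12.6 = 22.7 N/mm


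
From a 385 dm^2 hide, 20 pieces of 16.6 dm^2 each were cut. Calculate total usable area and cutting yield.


Total usable = 20 x 16.6 = 332.0 dm^2
Yield = 332.0 / 385 x 100 = 86.2%


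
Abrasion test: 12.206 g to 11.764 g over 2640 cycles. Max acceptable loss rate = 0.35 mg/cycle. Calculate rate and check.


Rate = 0.167 mg/cycle
Passes: Yes


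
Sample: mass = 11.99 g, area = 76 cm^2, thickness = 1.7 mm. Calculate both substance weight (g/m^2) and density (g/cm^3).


SW = 11.99 / 76 x 10000 = 1577.6 g/m^2
Volume = 76 x 1.7 / 10 = 12.92 cm^3
Density = 11.99 / 12.92 = 0.928 g/cm^3


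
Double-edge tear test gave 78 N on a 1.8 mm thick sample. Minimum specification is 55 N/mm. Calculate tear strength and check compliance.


Tear strength = 78 / 1.8 = 43.3 N/mm
Required minimum = 55 N/mm
Compliant: No


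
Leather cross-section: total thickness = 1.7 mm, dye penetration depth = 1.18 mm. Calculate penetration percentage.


Penetration% = 1.18 / 1.7 x 100
Penetration = 69.4%


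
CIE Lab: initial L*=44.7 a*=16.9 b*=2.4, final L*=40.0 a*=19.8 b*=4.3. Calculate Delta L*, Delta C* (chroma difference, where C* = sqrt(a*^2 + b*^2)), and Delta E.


Delta L* = -4.7
Delta C* = 3.19
Delta E = 5.84


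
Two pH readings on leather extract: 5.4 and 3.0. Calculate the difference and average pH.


Difference = 2.4
Average pH = 4.20

Difference = |5.4 - 3.0| = 2.4
Average = (5.4 + 3.0) / 2 = 4.20


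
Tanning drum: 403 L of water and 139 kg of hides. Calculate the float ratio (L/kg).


2.9


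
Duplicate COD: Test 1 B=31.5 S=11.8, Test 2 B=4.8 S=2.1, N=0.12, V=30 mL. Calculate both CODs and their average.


COD1 = 630.4 mg/L
COD2 = 86.4 mg/L
Average = 358.4 mg/L


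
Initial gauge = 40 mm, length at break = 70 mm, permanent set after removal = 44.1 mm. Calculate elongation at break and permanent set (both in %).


Elongation at break = 75.0%
Permanent set = 10.3%

Elongation at break = (70 - 40) / 40 x 100 = 75.0%
Permanent set = (44.1 - 40) / 40 x 100 = 10.3%


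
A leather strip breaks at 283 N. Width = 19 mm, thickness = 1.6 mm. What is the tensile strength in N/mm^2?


Cross-sectional area = 19 x 1.6 = 30.4 mm^2
Tensile strength = 283 / 30.4 = 9.31 N/mm^2


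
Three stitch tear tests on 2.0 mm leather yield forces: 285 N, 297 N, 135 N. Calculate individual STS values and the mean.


STS1 = 142.5 N/mm
STS2 = 148.5 N/mm
STS3 = 67.5 N/mm
Mean = 119.5 N/mm


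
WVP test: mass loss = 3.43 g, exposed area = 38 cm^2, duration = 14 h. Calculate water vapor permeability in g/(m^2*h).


64.47 g/(m^2*h)


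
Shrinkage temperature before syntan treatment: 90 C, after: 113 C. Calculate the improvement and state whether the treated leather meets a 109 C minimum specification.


Improvement = 113 - 90 = 23 C
Spec check: 113 C >= 109 C? Yes


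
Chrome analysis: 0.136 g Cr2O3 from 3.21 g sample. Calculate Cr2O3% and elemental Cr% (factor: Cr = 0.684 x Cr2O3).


Cr2O3 = 4.24%
Cr = 2.90%

Cr2O3% = 0.136 / 3.21 x 100 = 4.24%
Cr% = 4.24 x 0.684 = 2.90%


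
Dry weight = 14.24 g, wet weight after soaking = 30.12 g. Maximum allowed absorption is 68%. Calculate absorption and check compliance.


WA = (30.12 - 14.24) / 14.24 x 100 = 111.5%
Maximum allowed: 68%
Compliant: No


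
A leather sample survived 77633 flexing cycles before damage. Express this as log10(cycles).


4.89

log10(77633) = 4.89


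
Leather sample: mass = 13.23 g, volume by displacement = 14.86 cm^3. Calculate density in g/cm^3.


0.890 g/cm^3

Density = mass / volume
Density = 13.23 / 14.86 = 0.890 g/cm^3


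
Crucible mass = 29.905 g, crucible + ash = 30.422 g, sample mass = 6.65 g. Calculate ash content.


Ash mass = 0.517 g
Ash content = 7.77%

Ash mass = 30.422 - 29.905 = 0.517 g
Ash% = 0.517 / 6.65 x 100 = 7.77%


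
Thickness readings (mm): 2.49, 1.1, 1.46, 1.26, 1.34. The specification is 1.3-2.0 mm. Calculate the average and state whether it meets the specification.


Sum = 7.65
Average = 7.65 / 5 = 1.53 mm
Specification range: 1.3 to 2.0 mm
Within spec: Yes


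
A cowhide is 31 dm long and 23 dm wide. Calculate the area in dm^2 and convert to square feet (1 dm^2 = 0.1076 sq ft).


Area = 31 x 23 = 713 dm^2
Conversion: 713 x 0.1076 = 76.72 sq ft


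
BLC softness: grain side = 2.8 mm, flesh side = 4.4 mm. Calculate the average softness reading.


3.60 mm

Average = (2.8 + 4.4) / 2
Average = 3.60 mm


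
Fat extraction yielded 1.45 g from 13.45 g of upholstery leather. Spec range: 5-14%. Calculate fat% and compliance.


Fat content = 10.8%
Compliant: Yes

Fat% = 1.45 / 13.45 x 100 = 10.8%
Spec range: 5-14%
Compliant: Yes


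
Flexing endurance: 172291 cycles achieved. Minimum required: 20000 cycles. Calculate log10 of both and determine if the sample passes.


Achieved: log10 = 5.24
Required: log10 = 4.30
Passes: Yes

log10(172291) = 5.24
log10(20000) = 4.30
Passes: Yes


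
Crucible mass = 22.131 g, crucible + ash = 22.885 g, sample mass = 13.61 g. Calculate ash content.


Ash mass = 22.885 - 22.131 = 0.754 g
Ash% = 0.754 / 13.61 x 100 = 5.54%


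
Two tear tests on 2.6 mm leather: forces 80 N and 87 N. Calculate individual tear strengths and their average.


Tear 1 = 80 / 2.6 = 30.8 N/mm
Tear 2 = 87 / 2.6 = 33.5 N/mm
Average = (30.8 + 33.5) / 2 = 32.2 N/mm


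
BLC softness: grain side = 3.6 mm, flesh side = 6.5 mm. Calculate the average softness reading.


Average = (3.6 + 6.5) / 2
Average = 5.05 mm


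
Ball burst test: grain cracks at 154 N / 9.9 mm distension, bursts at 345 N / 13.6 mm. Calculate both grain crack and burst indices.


Crack index = 15.6 N/mm
Burst index = 25.4 N/mm


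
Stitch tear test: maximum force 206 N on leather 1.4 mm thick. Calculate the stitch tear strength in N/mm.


147.1 N/mm

Stitch tear strength = force / thickness
STS = 206 / 1.4 = 147.1 N/mm


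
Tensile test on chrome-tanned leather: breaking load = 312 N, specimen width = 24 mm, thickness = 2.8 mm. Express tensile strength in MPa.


Cross-section = 24 x 2.8 = 67.2 mm^2
TS = 312 / 67.2 = 4.64 MPa
(1 N/mm^2 = 1 MPa)


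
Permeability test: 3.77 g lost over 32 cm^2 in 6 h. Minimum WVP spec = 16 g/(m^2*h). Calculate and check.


WVP = 196.35 g/(m^2*h)
Meets specification: Yes


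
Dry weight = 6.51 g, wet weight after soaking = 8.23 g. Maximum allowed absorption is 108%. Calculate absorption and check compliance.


Absorption = 26.4%
Compliant: Yes


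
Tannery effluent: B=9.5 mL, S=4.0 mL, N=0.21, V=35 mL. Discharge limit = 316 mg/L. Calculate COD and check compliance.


COD = (9.5 - 4.0) x 0.21 x 8000 / 35 = 264.0 mg/L
Limit: 316 mg/L
Compliant: Yes


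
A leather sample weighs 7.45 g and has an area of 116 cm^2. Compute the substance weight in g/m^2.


642.2 g/m^2


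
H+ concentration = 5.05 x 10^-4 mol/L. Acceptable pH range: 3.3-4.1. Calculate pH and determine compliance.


pH = 3.30
Compliant: Yes

pH = -log10(5.05 x 10^-4) = 3.30
Range: 3.3 to 4.1
Compliant: Yes


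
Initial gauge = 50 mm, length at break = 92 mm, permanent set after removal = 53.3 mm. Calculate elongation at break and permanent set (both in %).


Elongation at break = (92 - 50) / 50 x 100 = 84.0%
Permanent set = (53.3 - 50) / 50 x 100 = 6.6%


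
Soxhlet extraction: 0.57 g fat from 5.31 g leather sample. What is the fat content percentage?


10.7%

Fat content = 0.57 / 5.31 x 100
Fat = 10.7%


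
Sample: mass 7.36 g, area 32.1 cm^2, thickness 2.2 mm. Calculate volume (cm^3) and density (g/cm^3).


Thickness in cm = 2.2 / 10 = 0.22 cm
Volume = 32.1 x 0.22 = 7.062 cm^3
Density = 7.36 / 7.062 = 1.042 g/cm^3


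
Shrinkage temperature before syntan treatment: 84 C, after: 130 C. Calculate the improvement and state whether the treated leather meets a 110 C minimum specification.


Improvement = 46 C
Meets 110 C spec: Yes

Improvement = 130 - 84 = 46 C
Spec check: 130 C >= 110 C? Yes


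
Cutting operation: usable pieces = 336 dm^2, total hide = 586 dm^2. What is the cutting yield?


Yield = usable / total x 100
Yield = 336 / 586 x 100 = 57.3%


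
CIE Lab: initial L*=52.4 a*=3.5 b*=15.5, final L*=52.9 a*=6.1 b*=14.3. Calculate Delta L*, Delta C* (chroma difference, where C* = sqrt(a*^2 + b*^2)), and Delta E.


Delta L* = 52.9 - 52.4 = 0.5
C1* = sqrt((3.5)^2 + (15.5)^2) = 15.890
C2* = sqrt((6.1)^2 + (14.3)^2) = 15.547
Delta C* = 15.547 - 15.890 = -0.34
Delta E = sqrt((0.5)^2 + (2.6)^2 + (-1.2)^2) = 2.91


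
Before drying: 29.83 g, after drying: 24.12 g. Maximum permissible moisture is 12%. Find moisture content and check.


Moisture content = 19.1%
Acceptable: No


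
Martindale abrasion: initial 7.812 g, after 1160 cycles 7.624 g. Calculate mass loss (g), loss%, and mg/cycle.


Loss = 7.812 - 7.624 = 0.188 g
Loss% = 0.188 / 7.812 x 100 = 2.41%
Rate = 0.188 / 1160 x 1000 = 0.162 mg/cycle


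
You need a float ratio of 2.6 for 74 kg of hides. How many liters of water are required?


Water = hide weight x target ratio
Water = 74 x 2.6 = 192.4 L


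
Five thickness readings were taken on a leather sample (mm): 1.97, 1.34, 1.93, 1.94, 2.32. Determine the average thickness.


Sum = 1.97 + 1.34 + 1.93 + 1.94 + 2.32 = 9.50
Average = 9.50 / 5 = 1.90 mm


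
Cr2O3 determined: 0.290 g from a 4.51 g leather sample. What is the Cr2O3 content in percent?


Cr2O3% = 0.290 / 4.51 x 100
Cr2O3% = 6.43%


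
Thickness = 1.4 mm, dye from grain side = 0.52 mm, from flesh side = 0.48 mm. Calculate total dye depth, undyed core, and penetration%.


Total dyed = 1.00 mm
Undyed core = 0.40 mm
Penetration = 71.4%


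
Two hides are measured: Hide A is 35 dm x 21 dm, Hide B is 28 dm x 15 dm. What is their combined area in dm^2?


1155 dm^2

Hide A area = 35 x 21 = 735 dm^2
Hide B area = 28 x 15 = 420 dm^2
Total = 735 + 420 = 1155 dm^2


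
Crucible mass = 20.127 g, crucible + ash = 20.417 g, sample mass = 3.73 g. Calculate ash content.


Ash mass = 20.417 - 20.127 = 0.290 g
Ash% = 0.290 / 3.73 x 100 = 7.77%


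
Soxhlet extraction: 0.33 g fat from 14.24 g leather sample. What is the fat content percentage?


2.3%

Fat content = 0.33 / 14.24 x 100
Fat = 2.3%


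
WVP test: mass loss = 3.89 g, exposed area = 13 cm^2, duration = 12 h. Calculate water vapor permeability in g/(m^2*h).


249.36 g/(m^2*h)

WVP = mass_loss / (area x time) x 10000
WVP = 3.89 / (13 x 12) x 10000
WVP = 3.89 / 156 x 10000 = 249.36 g/(m^2*h)


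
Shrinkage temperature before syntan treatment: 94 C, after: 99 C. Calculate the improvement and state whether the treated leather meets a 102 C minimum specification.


Improvement = 99 - 94 = 5 C
Spec check: 99 C >= 102 C? No


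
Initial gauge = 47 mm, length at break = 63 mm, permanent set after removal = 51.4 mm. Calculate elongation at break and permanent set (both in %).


Elongation at break = 34.0%
Permanent set = 9.4%


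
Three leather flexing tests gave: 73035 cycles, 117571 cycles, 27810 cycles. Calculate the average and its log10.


Average = 72805 cycles
log10 = 4.86

Average = (73035 + 117571 + 27810) / 3 = 72805 cycles
log10(72805) = 4.86


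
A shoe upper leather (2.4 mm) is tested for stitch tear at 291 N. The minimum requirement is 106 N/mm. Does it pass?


STS = 291 / 2.4 = 121.3 N/mm
Minimum required: 106 N/mm
Passes: Yes


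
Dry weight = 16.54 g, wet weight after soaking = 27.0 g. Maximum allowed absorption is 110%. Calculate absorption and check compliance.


Absorption = 63.2%
Compliant: Yes

WA = (27.0 - 16.54) / 16.54 x 100 = 63.2%
Maximum allowed: 110%
Compliant: Yes


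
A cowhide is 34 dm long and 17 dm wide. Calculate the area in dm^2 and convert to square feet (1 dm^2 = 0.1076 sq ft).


Area = 34 x 17 = 578 dm^2
Conversion: 578 x 0.1076 = 62.19 sq ft


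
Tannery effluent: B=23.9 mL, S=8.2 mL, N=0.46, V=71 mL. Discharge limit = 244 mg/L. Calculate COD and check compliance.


COD = 813.7 mg/L
Compliant: No


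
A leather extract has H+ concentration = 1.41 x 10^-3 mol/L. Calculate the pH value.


pH = -log10[H+]
pH = -log10(1.41 x 10^-3) = 2.85


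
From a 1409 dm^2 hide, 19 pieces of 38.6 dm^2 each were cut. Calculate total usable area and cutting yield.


Total usable = 19 x 38.6 = 733.4 dm^2
Yield = 733.4 / 1409 x 100 = 52.1%


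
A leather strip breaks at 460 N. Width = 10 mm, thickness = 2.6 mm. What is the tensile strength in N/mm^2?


17.69 N/mm^2


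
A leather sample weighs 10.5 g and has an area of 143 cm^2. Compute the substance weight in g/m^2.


734.3 g/m^2


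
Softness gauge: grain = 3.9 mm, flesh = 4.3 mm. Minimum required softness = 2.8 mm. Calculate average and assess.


Average softness = 4.10 mm
Meets requirement: Yes

Average = (3.9 + 4.3) / 2 = 4.10 mm
Minimum = 2.8 mm
Meets requirement: Yes


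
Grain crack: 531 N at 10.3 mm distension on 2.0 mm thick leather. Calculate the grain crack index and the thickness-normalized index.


Crack index = 531 / 10.3 = 51.6 N/mm
Normalized = 51.6 / 2.0 = 25.8 N/mm per mm


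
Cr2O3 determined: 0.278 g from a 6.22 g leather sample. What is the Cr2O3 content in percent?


4.47%

Cr2O3% = 0.278 / 6.22 x 100
Cr2O3% = 4.47%


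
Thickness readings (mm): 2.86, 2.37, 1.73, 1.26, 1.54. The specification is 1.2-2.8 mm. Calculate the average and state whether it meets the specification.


Average = 1.95 mm
Within specification: Yes

Sum = 9.76
Average = 9.76 / 5 = 1.95 mm
Specification range: 1.2 to 2.8 mm
Within spec: Yes


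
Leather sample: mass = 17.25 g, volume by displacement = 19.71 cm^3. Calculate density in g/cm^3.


Density = mass / volume
Density = 17.25 / 19.71 = 0.875 g/cm^3


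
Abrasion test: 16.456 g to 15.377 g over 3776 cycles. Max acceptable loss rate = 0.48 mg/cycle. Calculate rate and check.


Loss = 16.456 - 15.377 = 1.079 g
Rate = 1.079 g / 3776 cycles x 1000 = 0.286 mg/cycle
Max = 0.48 mg/cycle
Passes: Yes


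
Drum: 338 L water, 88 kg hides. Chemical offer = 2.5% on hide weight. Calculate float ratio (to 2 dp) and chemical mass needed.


Float ratio = 338 / 88 = 3.84
Chemical = 88 x 2.5 / 100 = 2.2 kg


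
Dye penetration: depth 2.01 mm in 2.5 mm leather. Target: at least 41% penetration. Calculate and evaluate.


Penetration = 80.4%
Meets target: Yes


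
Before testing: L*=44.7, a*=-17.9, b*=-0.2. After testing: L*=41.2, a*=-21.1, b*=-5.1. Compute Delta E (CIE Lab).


dL = 41.2 - 44.7 = -3.5
da = -21.1 - (-17.9) = -3.2
db = -5.1 - (-0.2) = -4.9
dE = sqrt((-3.5)^2 + (-3.2)^2 + (-4.9)^2) = 6.82


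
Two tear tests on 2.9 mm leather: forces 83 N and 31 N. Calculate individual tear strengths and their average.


Tear 1 = 83 / 2.9 = 28.6 N/mm
Tear 2 = 31 / 2.9 = 10.7 N/mm
Average = (28.6 + 10.7) / 2 = 19.7 N/mm


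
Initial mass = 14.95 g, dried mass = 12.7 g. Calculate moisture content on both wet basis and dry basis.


Wet basis = 15.1%
Dry basis = 17.7%

Moisture lost = 14.95 - 12.7 = 2.25 g
Wet basis MC = 2.25 / 14.95 x 100 = 15.1%
Dry basis MC = 2.25 / 12.7 x 100 = 17.7%


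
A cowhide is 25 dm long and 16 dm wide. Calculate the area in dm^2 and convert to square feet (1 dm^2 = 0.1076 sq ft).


Area = 25 x 16 = 400 dm^2
Conversion: 400 x 0.1076 = 43.04 sq ft


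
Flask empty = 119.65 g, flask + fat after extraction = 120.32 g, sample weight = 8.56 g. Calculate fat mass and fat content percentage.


Fat mass = 0.67 g
Fat content = 7.8%

Fat mass = 120.32 - 119.65 = 0.67 g
Fat% = 0.67 / 8.56 x 100 = 7.8%


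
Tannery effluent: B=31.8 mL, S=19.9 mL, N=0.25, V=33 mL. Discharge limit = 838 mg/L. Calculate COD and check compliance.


COD = (31.8 - 19.9) x 0.25 x 8000 / 33 = 721.2 mg/L
Limit: 838 mg/L
Compliant: Yes


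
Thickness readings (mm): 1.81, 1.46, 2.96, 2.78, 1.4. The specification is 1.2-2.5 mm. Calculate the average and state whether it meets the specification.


Average = 2.08 mm
Within specification: Yes


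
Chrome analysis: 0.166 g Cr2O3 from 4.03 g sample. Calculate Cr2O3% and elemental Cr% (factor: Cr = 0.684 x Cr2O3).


Cr2O3% = 0.166 / 4.03 x 100 = 4.12%
Cr% = 4.12 x 0.684 = 2.82%


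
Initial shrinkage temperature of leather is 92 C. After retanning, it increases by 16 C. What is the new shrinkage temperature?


108 C


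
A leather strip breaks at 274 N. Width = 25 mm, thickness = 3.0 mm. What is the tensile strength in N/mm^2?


Cross-sectional area = 25 x 3.0 = 75.0 mm^2
Tensile strength = 274 / 75.0 = 3.65 N/mm^2


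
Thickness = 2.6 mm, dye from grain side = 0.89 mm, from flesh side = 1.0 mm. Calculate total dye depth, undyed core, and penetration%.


Total dyed = 1.89 mm
Undyed core = 0.71 mm
Penetration = 72.7%

Total dyed = 0.89 + 1.0 = 1.89 mm
Undyed core = 2.6 - 1.89 = 0.71 mm
Penetration = 1.89 / 2.6 x 100 = 72.7%


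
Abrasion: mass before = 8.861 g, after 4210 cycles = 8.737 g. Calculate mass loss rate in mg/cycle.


0.029 mg/cycle

Mass loss = 8.861 - 8.737 = 0.124 g
Rate = 0.124 / 4210 x 1000 = 0.029 mg/cycle


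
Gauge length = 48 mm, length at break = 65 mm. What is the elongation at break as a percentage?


Extension = 65 - 48 = 17 mm
Elongation = 17 / 48 x 100 = 35.4%


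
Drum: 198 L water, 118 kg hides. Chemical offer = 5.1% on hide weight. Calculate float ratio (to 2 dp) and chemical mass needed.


Float ratio = 198 / 118 = 1.68
Chemical = 118 x 5.1 / 100 = 6.018 kg


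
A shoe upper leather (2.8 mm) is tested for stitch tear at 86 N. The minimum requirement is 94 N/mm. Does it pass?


STS = 30.7 N/mm
Passes: No

STS = 86 / 2.8 = 30.7 N/mm
Minimum required: 94 N/mm
Passes: No


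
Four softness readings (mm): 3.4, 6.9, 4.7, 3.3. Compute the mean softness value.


4.58 mm


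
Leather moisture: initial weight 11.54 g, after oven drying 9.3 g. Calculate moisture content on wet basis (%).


Moisture = 11.54 - 9.3 = 2.24 g
MC = 2.24 / 11.54 x 100 = 19.4%


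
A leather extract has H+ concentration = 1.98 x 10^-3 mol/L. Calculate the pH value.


pH = 2.70

pH = -log10[H+]
pH = -log10(1.98 x 10^-3) = 2.70


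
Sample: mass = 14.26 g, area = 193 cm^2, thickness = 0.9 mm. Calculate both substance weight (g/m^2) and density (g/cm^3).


SW = 14.26 / 193 x 10000 = 738.9 g/m^2
Volume = 193 x 0.9 / 10 = 17.37 cm^3
Density = 14.26 / 17.37 = 0.821 g/cm^3


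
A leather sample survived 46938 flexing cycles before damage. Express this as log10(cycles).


4.67

log10(46938) = 4.67
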